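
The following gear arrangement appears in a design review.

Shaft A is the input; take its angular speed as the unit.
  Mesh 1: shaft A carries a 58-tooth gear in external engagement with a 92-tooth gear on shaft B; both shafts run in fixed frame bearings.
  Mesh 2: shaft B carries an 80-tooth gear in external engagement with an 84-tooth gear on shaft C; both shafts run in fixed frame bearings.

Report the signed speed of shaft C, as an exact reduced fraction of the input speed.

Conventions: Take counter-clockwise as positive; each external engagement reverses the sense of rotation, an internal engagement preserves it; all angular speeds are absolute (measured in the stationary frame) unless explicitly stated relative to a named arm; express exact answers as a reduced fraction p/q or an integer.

290/483

2-mesh fixed-axis compound train (all bearings frame-fixed)
mesh 1 [58T→92T]: |ω|/ω_in = 1×58/92 = 29/46, sense flips to −
mesh 2 [80T→84T]: |ω|/ω_in = (29/46)×80/84 = 290/483, sense flips to +
signed output speed (× input speed) = 290/483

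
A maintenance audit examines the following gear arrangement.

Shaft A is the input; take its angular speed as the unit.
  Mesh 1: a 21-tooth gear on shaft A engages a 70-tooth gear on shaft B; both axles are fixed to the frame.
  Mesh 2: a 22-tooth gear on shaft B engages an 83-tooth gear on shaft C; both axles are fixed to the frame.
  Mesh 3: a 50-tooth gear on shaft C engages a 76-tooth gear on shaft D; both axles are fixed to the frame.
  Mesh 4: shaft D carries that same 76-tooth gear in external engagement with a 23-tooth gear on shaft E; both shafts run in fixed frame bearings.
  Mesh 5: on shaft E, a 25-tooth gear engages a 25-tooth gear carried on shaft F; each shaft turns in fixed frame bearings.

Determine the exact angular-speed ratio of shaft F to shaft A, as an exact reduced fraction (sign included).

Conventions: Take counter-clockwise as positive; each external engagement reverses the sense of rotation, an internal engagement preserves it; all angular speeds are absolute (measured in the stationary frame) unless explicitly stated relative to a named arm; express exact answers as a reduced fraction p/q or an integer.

-330/1909

class = fixed-axis compound train [5 meshes; 5 ratios multiply, 5 sense flips]
mesh 1 [21T→70T]: running ratio 3/10, sense −
mesh 2 [22T→83T]: running ratio 33/415, sense +
mesh 3 [50T→76T]: running ratio 165/3154, sense −
mesh 4 [76T→23T]: running ratio 330/1909, sense +
mesh 5 [25T→25T]: running ratio 330/1909, sense −
ω_out/ω_in = -330/1909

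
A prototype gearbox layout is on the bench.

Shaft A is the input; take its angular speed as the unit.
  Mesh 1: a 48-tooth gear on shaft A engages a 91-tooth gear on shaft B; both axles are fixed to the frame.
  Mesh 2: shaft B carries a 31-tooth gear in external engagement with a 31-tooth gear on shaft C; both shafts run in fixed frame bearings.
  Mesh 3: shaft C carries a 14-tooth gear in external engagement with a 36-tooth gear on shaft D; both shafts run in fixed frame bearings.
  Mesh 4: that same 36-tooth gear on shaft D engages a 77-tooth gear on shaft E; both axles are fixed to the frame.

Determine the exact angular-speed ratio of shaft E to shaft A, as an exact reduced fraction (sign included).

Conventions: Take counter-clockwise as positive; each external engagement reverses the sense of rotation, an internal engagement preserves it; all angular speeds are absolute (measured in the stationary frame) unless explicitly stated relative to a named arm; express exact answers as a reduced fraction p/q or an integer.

class = fixed-axis compound train [4 meshes; 4 ratios multiply, 4 sense flips]
mesh 1 [48T→91T]: running ratio 48/91, sense −
mesh 2 [31T→31T]: running ratio 48/91, sense +
mesh 3 [14T→36T]: running ratio 8/39, sense −
mesh 4 [36T→77T]: running ratio 96/1001, sense +
ω_out/ω_in = 96/1001

96/1001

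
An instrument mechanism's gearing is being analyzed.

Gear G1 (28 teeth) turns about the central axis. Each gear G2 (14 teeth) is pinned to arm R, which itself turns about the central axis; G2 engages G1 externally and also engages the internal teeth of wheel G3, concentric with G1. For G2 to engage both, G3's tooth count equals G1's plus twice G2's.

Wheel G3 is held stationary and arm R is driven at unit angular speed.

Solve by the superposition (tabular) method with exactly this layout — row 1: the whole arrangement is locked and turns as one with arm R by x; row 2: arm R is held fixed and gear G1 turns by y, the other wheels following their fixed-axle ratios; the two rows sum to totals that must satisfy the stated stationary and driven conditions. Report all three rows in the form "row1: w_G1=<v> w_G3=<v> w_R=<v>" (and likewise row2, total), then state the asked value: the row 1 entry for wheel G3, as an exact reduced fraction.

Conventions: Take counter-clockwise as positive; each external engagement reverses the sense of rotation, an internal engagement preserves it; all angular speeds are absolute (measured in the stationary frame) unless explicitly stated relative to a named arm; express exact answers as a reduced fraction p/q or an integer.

row1: w_G1=1 w_G3=1 w_R=1
row2: w_G1=2 w_G3=-1 w_R=0
total: w_G1=3 w_G3=0 w_R=1
asked value: 1

topology: planetary set — G1 28T / G2 14T / G3 56T, arm = carrier (Willis)
row 1 — lock + rotate with arm: ω_sun = ω_ring = ω_arm = x
row 2: sun turns y, ring = −(28/56)·y, arm 0
boundary: total ω_ring = x − (28/56)·y = 0 and total ω_arm = x = 1  ⇒  y = 2, x = 1
row 2 ring = −(28/56)·2 = -1
totals (row 1 + row 2): sun 1 + 2 = 3, ring 1 + (-1) = 0, arm 1 + 0 = 1
asked cell (row1, ring) = 1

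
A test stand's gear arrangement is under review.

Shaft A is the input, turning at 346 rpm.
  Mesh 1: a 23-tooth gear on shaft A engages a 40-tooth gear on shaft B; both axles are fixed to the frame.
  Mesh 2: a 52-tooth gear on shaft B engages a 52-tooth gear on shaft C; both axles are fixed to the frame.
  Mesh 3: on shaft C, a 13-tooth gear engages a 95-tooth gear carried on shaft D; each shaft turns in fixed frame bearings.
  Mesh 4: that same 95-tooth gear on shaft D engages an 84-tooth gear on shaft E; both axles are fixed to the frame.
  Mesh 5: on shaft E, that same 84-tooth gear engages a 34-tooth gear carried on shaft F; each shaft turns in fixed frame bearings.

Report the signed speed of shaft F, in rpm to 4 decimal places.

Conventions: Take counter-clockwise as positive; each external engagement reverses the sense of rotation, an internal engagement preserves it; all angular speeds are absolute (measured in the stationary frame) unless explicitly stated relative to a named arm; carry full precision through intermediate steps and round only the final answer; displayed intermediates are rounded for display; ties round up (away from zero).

topology: fixed-axis compound train — 5 meshes, A→F
mesh 1 [23T→40T]: ω = 346.0000×23/40 = 198.9500 rpm, sense flips to −
mesh 2 [52T→52T]: ω = 198.9500×52/52 = 198.9500 rpm, sense flips to +
mesh 3 [13T→95T]: ω = 198.9500×13/95 = 27.2247 rpm, sense flips to −
mesh 4 [95T→84T]: ω = 27.2247×95/84 = 30.7899 rpm, sense flips to +
mesh 5 [84T→34T]: ω = 30.7899×84/34 = 76.0691 rpm, sense flips to −
signed output speed = -76.0691 rpm

-76.0691 rpm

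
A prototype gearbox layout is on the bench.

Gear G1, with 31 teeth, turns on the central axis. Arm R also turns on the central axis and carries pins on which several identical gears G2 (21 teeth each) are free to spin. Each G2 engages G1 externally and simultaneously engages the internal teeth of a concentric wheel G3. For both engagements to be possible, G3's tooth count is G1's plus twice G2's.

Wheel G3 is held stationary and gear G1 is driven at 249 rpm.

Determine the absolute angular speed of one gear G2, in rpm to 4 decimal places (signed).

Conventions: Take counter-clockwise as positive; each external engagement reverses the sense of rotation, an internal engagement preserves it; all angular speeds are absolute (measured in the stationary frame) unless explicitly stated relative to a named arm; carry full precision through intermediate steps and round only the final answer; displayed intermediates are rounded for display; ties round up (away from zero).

-183.7857 rpm

topology: planetary set — G1 31T / G2 21T / G3 73T, arm = carrier (Willis)
normalise by the input: solve with ω_sun = 1, then scale by 249 rpm
ring teeth: 31 + 2·21 = 73
31(ω_sun−ω_arm) = −73(ω_ring−ω_arm),  ω_ring = 0, ω_sun = 1
31(1−ω_arm) = −73(0−ω_arm)  ⇒  104·ω_arm = 31  ⇒  ω_arm = 31/104
sun–planet mesh: 31·(1−31/104) = −21·(ω_p−ω_arm)  ⇒  ω_p−ω_arm = -2263/2184
ω_p = 31/104 − 2263/2184 = -31/42
scale: ω_p = -31/42 × 249 rpm = -183.7857 rpm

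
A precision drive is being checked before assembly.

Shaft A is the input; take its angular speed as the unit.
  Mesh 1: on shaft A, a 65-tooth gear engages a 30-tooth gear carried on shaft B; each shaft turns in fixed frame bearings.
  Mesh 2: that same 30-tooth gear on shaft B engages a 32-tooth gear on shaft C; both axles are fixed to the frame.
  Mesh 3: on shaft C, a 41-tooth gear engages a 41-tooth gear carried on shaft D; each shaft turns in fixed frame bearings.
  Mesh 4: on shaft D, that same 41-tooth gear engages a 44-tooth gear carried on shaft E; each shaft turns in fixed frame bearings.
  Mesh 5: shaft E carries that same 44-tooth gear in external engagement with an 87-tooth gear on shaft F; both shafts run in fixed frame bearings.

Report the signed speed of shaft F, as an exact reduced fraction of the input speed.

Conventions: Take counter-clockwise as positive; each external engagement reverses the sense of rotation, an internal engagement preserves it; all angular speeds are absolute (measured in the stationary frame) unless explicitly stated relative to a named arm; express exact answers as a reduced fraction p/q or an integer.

5-mesh fixed-axis compound train (all bearings frame-fixed)
mesh 1 [65T→30T]: |ω|/ω_in = 1×65/30 = 13/6, sense flips to −
mesh 2 [30T→32T]: |ω|/ω_in = (13/6)×30/32 = 65/32, sense flips to +
mesh 3 [41T→41T]: |ω|/ω_in = (65/32)×41/41 = 65/32, sense flips to −
mesh 4 [41T→44T]: |ω|/ω_in = (65/32)×41/44 = 2665/1408, sense flips to +
mesh 5 [44T→87T]: |ω|/ω_in = (2665/1408)×44/87 = 2665/2784, sense flips to −
signed output speed (× input speed) = -2665/2784

-2665/2784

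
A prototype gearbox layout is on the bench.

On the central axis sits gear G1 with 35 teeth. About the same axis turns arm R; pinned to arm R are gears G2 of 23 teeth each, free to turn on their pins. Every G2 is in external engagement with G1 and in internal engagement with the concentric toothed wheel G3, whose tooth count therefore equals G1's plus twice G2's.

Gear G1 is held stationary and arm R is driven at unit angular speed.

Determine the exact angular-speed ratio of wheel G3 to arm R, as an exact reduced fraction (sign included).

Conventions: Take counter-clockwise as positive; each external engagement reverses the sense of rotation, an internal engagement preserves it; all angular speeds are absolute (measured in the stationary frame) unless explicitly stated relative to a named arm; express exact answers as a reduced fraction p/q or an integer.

planetary set (35T centre, 23T on arm, 81T internal) — Willis relation
ring teeth: 35 + 2·23 = 81
35(ω_sun−ω_arm) = −81(ω_ring−ω_arm),  ω_sun = 0, ω_arm = 1
ω_ring = 1 − (35/81)(0−1) = 116/81
ω_out/ω_in = 116/81

116/81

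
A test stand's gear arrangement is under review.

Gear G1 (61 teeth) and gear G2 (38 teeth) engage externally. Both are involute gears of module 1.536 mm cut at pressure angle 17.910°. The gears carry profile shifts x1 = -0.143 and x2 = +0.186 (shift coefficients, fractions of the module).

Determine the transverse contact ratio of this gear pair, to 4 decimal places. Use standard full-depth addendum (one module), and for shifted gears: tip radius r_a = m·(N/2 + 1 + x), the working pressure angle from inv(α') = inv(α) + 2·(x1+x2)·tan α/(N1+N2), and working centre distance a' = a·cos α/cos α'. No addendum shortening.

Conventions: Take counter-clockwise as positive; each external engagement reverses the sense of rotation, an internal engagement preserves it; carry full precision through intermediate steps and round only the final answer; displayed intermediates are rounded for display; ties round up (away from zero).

1.8369

recognized (one external pair, fixed centres): single-mesh tooth geometry, m = 1.536, N1 = 61, N2 = 38
base radii: r_b1 = 44.577781, r_b2 = 27.769765
tip radii: r_a1 = 48.164352, r_a2 = 31.005696
inv(α') = inv(17.910°) + 2·(-0.143+0.186)·tan α/(61+38) = 0.01087623  ⇒  α' = 18.06261°
a' = a·cos α / cos α' = 76.0320·cos 17.910°/cos 18.06261° = 76.097777
action lengths: √(r_a1²−r_b1²) = 18.238044, √(r_a2²−r_b2²) = 13.791060
base pitch p_b = π·m·cos α = 4.591647
CR = (18.238044 + 13.791060 − 76.097777·sin 18.06261°)/4.591647 = 1.836928
contact ratio ≈ 1.8369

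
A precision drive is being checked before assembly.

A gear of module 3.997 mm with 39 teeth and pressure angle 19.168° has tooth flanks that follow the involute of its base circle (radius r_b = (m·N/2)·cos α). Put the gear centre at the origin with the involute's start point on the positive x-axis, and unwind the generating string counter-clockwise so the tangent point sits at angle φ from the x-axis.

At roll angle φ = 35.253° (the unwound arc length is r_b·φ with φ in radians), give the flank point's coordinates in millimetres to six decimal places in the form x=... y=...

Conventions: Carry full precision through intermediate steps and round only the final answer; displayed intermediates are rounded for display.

x=86.264285 y=5.502579

topology: single-mesh involute geometry — m = 3.997, N = 39
pitch radius r_p = m·N/2 = 3.997·39/2 = 77.941500
base radius r_b = r_p·cos α = 77.941500·cos 19.168° = 73.620415
roll angle φ = 35.253° = 0.61528092 rad
x = r_b·(cos φ + φ·sin φ) = 86.264285
y = r_b·(sin φ − φ·cos φ) = 5.502579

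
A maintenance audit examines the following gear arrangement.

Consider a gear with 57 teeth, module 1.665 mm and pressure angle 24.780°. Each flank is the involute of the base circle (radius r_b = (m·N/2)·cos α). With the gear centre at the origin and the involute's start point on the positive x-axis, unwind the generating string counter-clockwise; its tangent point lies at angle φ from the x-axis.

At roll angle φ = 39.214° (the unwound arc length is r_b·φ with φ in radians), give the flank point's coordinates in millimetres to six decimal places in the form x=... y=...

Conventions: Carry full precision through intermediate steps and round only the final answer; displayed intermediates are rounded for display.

recognized (one wheel, involute flank): single-mesh tooth geometry, m = 1.665, N = 57
pitch radius r_p = m·N/2 = 1.665·57/2 = 47.452500
base radius r_b = r_p·cos α = 47.452500·cos 24.780° = 43.083256
roll angle φ = 39.214° = 0.68441341 rad
x = r_b·(cos φ + φ·sin φ) = 52.022555
y = r_b·(sin φ − φ·cos φ) = 4.391991

x=52.022555 y=4.391991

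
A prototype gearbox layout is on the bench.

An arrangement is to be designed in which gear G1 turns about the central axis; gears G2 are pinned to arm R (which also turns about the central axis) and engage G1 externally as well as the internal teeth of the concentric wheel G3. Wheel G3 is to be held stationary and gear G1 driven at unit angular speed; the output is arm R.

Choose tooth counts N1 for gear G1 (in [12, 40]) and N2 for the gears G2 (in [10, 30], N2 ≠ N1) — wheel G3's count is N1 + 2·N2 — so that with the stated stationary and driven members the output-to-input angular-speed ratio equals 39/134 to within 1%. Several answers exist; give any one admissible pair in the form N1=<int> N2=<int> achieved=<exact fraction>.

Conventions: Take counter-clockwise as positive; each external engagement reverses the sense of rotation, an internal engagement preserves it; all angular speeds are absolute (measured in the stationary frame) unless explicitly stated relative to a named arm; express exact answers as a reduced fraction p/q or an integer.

design class (target 39/134): planetary set
Willis with ω_ring = 0: ω_arm/ω_sun = N1/(N1+N3); set equal to 39/134  ⇒  N3/N1 = 1/(39/134) − 1 = 95/39
N3 = N1 + 2·N2  ⇒  N2/N1 = (N3/N1 − 1)/2 = (95/39 − 1)/2 = 28/39
smallest multiple with N1 ≥ 12 and N2 ≥ 10: k = 1  ⇒  N1 = 1·39 = 39, N2 = 1·28 = 28 (N1 ≤ 40, N2 ≤ 30, N2 ≠ N1 ✓), N3 = 39 + 2·28 = 95
check: N1/(N1+N3) with N1 = 39, N3 = 95 gives 39/134; |achieved − target| = 0 ≤ 39/13400 ✓

N1=39 N2=28 achieved=39/134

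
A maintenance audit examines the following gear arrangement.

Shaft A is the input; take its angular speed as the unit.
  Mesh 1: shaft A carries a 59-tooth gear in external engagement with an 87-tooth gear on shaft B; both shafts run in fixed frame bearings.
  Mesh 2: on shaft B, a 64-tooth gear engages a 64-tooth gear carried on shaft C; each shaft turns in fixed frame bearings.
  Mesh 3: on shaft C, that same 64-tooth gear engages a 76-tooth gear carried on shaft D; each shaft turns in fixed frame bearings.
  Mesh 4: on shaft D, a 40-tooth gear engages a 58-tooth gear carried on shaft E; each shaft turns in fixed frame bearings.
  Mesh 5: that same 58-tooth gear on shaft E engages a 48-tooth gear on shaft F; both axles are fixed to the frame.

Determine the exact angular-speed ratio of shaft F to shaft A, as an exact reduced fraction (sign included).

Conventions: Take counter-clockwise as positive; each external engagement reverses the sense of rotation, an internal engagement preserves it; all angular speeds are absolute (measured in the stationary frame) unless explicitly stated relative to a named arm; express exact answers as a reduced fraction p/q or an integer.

-2360/4959

class = fixed-axis compound train [5 meshes; 5 ratios multiply, 5 sense flips]
mesh 1 [59T→87T]: running ratio 59/87, sense −
mesh 2 [64T→64T]: running ratio 59/87, sense +
mesh 3 [64T→76T]: running ratio 944/1653, sense −
mesh 4 [40T→58T]: running ratio 18880/47937, sense +
mesh 5 [58T→48T]: running ratio 2360/4959, sense −
ω_out/ω_in = -2360/4959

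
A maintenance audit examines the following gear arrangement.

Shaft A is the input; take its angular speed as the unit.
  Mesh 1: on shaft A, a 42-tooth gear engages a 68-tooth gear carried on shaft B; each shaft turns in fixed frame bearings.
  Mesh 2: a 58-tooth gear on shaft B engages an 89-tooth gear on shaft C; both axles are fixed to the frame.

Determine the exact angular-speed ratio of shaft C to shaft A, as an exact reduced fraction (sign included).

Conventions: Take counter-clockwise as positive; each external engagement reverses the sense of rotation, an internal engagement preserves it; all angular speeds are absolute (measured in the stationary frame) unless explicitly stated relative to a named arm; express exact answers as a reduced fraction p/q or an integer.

609/1513

class = fixed-axis compound train [2 meshes; 2 ratios multiply, 2 sense flips]
mesh 1 [42T→68T]: running ratio 21/34, sense −
mesh 2 [58T→89T]: running ratio 609/1513, sense +
ω_out/ω_in = 609/1513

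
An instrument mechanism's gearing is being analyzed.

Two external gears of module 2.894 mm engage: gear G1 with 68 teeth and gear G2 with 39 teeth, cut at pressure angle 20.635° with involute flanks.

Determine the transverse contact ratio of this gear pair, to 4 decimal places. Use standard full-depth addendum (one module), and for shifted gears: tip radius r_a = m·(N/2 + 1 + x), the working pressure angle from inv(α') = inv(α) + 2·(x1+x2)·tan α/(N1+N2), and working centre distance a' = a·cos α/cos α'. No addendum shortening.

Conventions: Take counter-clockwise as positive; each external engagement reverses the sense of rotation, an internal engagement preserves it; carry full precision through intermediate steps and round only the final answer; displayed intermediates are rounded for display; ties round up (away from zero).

recognized (one external pair, fixed centres): single-mesh tooth geometry, m = 2.894, N1 = 68, N2 = 39
base radii: r_b1 = 92.083349, r_b2 = 52.812509
tip radii: r_a1 = 101.290000, r_a2 = 59.327000
no profile shift: α' = α, a' = a
action lengths: √(r_a1²−r_b1²) = 42.193850, √(r_a2²−r_b2²) = 27.028352
base pitch p_b = π·m·cos α = 8.508482
CR = (42.193850 + 27.028352 − 154.829000·sin 20.63500°)/8.508482 = 1.722797
contact ratio ≈ 1.7228

1.7228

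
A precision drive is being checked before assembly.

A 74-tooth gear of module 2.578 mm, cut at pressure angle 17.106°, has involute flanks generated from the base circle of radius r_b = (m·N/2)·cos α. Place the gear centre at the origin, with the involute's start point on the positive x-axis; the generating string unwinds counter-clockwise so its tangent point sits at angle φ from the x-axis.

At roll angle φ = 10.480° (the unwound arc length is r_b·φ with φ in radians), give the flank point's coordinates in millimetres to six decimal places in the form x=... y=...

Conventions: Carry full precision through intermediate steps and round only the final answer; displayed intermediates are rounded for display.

x=92.678645 y=0.185343

single-mesh involute tooth geometry (74T wheel at module 2.578)
pitch radius r_p = m·N/2 = 2.578·74/2 = 95.386000
base radius r_b = r_p·cos α = 95.386000·cos 17.106° = 91.166335
roll angle φ = 10.480° = 0.18291051 rad
x = r_b·(cos φ + φ·sin φ) = 92.678645
y = r_b·(sin φ − φ·cos φ) = 0.185343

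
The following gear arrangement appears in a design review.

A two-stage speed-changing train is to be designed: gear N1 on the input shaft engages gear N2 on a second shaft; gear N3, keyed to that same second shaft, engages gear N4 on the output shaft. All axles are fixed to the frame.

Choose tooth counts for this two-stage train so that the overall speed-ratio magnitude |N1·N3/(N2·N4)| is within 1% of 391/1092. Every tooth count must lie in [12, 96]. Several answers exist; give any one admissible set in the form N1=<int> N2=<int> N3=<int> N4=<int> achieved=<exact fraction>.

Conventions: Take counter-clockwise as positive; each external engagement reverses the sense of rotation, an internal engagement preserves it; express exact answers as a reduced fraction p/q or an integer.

N1=17 N2=12 N3=23 N4=91 achieved=391/1092

2-stage fixed-axis compound train for ratio 391/1092
target = 391/1092 in lowest terms: an exact hit needs N1·N3 = k·391 and N2·N4 = k·1092 for one integer k, every count in [12, 96]; additionally prefer no 1:1 stage (N1 ≠ N2, N3 ≠ N4)
k = 1: N1·N3 = 391 = 17·23, N2·N4 = 1092 = 12·91
achieved = 17·23/(12·91) = 391/1092; |achieved − target| = 0 ≤ 391/109200 ✓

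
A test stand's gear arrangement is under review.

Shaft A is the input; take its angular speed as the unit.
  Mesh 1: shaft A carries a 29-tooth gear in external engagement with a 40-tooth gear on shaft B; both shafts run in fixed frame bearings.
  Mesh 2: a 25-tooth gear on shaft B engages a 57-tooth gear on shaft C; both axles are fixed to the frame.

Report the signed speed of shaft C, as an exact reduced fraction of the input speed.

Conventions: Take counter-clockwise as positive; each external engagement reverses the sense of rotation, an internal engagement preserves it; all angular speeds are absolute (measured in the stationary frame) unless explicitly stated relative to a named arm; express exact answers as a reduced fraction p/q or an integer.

145/456

2-mesh fixed-axis compound train (all bearings frame-fixed)
mesh 1 [29T→40T]: |ω|/ω_in = 1×29/40 = 29/40, sense flips to −
mesh 2 [25T→57T]: |ω|/ω_in = (29/40)×25/57 = 145/456, sense flips to +
signed output speed (× input speed) = 145/456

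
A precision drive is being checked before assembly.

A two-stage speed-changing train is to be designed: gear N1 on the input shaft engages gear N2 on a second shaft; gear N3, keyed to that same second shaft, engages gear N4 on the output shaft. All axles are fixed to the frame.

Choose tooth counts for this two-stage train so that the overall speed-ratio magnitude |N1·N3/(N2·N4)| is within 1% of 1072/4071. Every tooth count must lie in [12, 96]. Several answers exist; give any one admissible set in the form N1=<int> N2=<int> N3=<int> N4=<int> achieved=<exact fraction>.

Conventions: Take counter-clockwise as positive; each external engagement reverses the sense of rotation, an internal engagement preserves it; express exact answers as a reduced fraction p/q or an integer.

topology: fixed-axis compound train — 2 stages, target 1072/4071
target = 1072/4071 in lowest terms: an exact hit needs N1·N3 = k·1072 and N2·N4 = k·4071 for one integer k, every count in [12, 96]; additionally prefer no 1:1 stage (N1 ≠ N2, N3 ≠ N4)
k = 1: N1·N3 = 1072 = 16·67, N2·N4 = 4071 = 59·69
achieved = 16·67/(59·69) = 1072/4071; |achieved − target| = 0 ≤ 268/101775 ✓

N1=16 N2=59 N3=67 N4=69 achieved=1072/4071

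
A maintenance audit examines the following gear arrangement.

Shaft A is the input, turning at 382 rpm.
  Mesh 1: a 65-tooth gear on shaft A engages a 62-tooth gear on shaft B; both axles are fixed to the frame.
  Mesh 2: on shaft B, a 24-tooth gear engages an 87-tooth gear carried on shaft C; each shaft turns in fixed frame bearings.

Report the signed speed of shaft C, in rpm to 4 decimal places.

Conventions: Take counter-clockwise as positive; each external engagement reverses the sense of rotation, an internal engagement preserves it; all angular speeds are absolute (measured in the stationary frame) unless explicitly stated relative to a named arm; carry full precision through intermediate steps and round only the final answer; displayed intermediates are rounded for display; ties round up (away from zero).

class = fixed-axis compound train [2 meshes; 2 ratios multiply, 2 sense flips]
mesh 1 [65T→62T]: ω = 382.0000×65/62 = 400.4839 rpm, sense flips to −
mesh 2 [24T→87T]: ω = 400.4839×24/87 = 110.4783 rpm, sense flips to +
signed output speed = +110.4783 rpm

+110.4783 rpm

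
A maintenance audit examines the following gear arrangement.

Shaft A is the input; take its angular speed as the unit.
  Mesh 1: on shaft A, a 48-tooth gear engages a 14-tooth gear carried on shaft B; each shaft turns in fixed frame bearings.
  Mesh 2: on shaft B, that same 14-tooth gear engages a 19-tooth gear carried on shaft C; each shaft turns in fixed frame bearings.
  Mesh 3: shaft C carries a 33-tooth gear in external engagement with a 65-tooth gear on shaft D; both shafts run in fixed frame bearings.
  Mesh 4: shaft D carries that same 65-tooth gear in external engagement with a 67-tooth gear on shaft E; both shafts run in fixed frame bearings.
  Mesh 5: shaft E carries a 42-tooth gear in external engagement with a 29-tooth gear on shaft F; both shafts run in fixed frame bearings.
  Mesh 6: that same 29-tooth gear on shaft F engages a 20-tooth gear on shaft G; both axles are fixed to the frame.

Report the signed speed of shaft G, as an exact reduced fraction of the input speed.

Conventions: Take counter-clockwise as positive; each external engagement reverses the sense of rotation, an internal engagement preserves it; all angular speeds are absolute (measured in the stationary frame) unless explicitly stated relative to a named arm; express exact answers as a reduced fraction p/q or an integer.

6-mesh fixed-axis compound train (all bearings frame-fixed)
mesh 1 [48T→14T]: |ω|/ω_in = 1×48/14 = 24/7, sense flips to −
mesh 2 [14T→19T]: |ω|/ω_in = (24/7)×14/19 = 48/19, sense flips to +
mesh 3 [33T→65T]: |ω|/ω_in = (48/19)×33/65 = 1584/1235, sense flips to −
mesh 4 [65T→67T]: |ω|/ω_in = (1584/1235)×65/67 = 1584/1273, sense flips to +
mesh 5 [42T→29T]: |ω|/ω_in = (1584/1273)×42/29 = 66528/36917, sense flips to −
mesh 6 [29T→20T]: |ω|/ω_in = (66528/36917)×29/20 = 16632/6365, sense flips to +
signed output speed (× input speed) = 16632/6365

16632/6365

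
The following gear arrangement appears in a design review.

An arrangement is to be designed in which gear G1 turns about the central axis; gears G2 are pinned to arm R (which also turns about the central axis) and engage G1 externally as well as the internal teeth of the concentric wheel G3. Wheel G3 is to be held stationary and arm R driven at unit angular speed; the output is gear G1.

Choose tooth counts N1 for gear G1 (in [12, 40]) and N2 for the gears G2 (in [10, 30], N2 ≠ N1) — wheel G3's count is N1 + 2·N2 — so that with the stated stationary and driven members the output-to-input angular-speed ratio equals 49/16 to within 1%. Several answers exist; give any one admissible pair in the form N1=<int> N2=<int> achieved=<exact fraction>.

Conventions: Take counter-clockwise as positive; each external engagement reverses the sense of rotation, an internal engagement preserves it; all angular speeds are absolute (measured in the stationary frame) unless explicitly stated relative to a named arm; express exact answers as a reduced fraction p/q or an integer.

class = planetary set [ratio 49/16 wanted; Willis about the carrier]
Willis with ω_ring = 0: ω_sun/ω_arm = (N1+N3)/N1; set equal to 49/16  ⇒  N3/N1 = 49/16 − 1 = 33/16
N3 = N1 + 2·N2  ⇒  N2/N1 = (N3/N1 − 1)/2 = (33/16 − 1)/2 = 17/32
smallest multiple with N1 ≥ 12 and N2 ≥ 10: k = 1  ⇒  N1 = 1·32 = 32, N2 = 1·17 = 17 (N1 ≤ 40, N2 ≤ 30, N2 ≠ N1 ✓), N3 = 32 + 2·17 = 66
check: (N1+N3)/N1 with N1 = 32, N3 = 66 gives 49/16; |achieved − target| = 0 ≤ 49/1600 ✓

N1=32 N2=17 achieved=49/16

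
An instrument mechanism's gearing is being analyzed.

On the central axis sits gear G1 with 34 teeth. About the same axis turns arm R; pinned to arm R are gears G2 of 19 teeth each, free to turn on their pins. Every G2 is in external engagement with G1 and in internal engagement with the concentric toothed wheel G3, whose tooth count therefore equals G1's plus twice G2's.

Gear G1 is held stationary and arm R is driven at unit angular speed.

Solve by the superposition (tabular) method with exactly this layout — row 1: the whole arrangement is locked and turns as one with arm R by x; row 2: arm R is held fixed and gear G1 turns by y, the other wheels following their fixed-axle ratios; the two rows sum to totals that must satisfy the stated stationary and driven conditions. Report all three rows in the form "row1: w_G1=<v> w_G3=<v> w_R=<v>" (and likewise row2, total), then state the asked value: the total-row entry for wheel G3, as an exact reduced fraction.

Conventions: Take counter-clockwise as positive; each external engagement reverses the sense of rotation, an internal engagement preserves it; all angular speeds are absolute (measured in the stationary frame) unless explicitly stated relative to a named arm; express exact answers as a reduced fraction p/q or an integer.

planetary set (34T centre, 19T on arm, 72T internal) — Willis relation
row 1 (train locked, turned with arm): all members turn x
row 2 — arm fixed, fixed-axis ratios: sun y, ring −(34/72)·y, arm 0
boundary: total ω_sun = x + y = 0 and total ω_arm = x = 1  ⇒  y = -1, x = 1
row 2 ring = −(34/72)·(-1) = 17/36
totals (row 1 + row 2): sun 1 + (-1) = 0, ring 1 + 17/36 = 53/36, arm 1 + 0 = 1
asked cell (total, ring) = 53/36

row1: w_G1=1 w_G3=1 w_R=1
row2: w_G1=-1 w_G3=17/36 w_R=0
total: w_G1=0 w_G3=53/36 w_R=1
asked value: 53/36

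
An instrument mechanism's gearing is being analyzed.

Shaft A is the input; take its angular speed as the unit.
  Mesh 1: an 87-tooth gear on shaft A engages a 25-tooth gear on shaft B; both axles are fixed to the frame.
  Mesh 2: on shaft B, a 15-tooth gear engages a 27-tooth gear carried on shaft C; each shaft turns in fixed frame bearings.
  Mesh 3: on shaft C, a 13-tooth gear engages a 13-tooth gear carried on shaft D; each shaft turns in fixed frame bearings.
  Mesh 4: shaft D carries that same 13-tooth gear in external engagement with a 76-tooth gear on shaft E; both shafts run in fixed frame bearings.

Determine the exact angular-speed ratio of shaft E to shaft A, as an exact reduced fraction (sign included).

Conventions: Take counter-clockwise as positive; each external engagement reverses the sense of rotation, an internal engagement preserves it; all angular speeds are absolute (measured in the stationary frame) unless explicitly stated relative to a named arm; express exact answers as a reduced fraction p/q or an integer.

class = fixed-axis compound train [4 meshes; 4 ratios multiply, 4 sense flips]
mesh 1 [87T→25T]: running ratio 87/25, sense −
mesh 2 [15T→27T]: running ratio 29/15, sense +
mesh 3 [13T→13T]: running ratio 29/15, sense −
mesh 4 [13T→76T]: running ratio 377/1140, sense +
ω_out/ω_in = 377/1140

377/1140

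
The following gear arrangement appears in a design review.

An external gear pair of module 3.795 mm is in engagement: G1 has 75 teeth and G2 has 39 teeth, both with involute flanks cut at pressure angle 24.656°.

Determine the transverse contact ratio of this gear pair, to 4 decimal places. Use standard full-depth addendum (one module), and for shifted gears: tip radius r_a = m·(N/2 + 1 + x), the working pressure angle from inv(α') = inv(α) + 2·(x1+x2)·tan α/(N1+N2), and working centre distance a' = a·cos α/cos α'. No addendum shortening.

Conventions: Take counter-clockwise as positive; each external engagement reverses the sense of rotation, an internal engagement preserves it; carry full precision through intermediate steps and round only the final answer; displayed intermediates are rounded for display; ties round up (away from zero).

1.5531

single-mesh involute tooth geometry (75T engaging 39T at module 3.795)
base radii: r_b1 = 129.337700, r_b2 = 67.255604
tip radii: r_a1 = 146.107500, r_a2 = 77.797500
no profile shift: α' = α, a' = a
action lengths: √(r_a1²−r_b1²) = 67.964410, √(r_a2²−r_b2²) = 39.104153
base pitch p_b = π·m·cos α = 10.835370
CR = (67.964410 + 39.104153 − 216.315000·sin 24.65600°)/10.835370 = 1.553117
contact ratio ≈ 1.5531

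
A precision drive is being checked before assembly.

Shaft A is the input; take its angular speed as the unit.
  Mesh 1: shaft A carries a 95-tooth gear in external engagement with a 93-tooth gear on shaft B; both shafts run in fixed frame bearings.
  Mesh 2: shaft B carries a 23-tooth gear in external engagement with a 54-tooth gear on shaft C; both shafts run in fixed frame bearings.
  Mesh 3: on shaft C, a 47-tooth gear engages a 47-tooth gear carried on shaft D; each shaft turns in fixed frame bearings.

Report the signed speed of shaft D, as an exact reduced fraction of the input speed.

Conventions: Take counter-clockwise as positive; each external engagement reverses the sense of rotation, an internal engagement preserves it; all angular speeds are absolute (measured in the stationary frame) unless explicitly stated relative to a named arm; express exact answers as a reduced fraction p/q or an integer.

3-mesh fixed-axis compound train (all bearings frame-fixed)
mesh 1 [95T→93T]: |ω|/ω_in = 1×95/93 = 95/93, sense flips to −
mesh 2 [23T→54T]: |ω|/ω_in = (95/93)×23/54 = 2185/5022, sense flips to +
mesh 3 [47T→47T]: |ω|/ω_in = (2185/5022)×47/47 = 2185/5022, sense flips to −
signed output speed (× input speed) = -2185/5022

-2185/5022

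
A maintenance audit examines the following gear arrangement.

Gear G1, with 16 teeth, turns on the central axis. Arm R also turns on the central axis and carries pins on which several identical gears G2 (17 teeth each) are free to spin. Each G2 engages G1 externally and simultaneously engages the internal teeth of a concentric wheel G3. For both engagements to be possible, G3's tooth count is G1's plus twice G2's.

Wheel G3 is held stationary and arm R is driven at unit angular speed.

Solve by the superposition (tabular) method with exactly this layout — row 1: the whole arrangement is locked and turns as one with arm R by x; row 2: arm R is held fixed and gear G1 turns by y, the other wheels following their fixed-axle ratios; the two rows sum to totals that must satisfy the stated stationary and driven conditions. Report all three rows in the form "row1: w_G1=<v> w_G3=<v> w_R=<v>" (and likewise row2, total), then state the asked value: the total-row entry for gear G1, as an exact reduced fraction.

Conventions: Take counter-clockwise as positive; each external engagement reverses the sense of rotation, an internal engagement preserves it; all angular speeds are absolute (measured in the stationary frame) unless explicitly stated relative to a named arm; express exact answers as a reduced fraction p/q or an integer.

row1: w_G1=1 w_G3=1 w_R=1
row2: w_G1=25/8 w_G3=-1 w_R=0
total: w_G1=33/8 w_G3=0 w_R=1
asked value: 33/8

class = planetary set [G3 = 16+2·17 = 50; Willis about the carrier]
row 1: whole set turns with the arm by x
row 2 — arm fixed, fixed-axis ratios: sun y, ring −(16/50)·y, arm 0
boundary: total ω_ring = x − (16/50)·y = 0 and total ω_arm = x = 1  ⇒  y = 25/8, x = 1
row 2 ring = −(16/50)·25/8 = -1
totals (row 1 + row 2): sun 1 + 25/8 = 33/8, ring 1 + (-1) = 0, arm 1 + 0 = 1
asked cell (total, sun) = 33/8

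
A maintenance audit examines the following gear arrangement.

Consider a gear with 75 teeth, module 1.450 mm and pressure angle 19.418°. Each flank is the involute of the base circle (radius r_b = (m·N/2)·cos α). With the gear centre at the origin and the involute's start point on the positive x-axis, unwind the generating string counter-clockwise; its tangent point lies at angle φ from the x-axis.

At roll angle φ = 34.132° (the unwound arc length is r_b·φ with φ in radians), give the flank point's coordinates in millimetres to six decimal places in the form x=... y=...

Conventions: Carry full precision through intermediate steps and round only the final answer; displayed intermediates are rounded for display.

recognized (one wheel, involute flank): single-mesh tooth geometry, m = 1.450, N = 75
pitch radius r_p = m·N/2 = 1.450·75/2 = 54.375000
base radius r_b = r_p·cos α = 54.375000·cos 19.418° = 51.282055
roll angle φ = 34.132° = 0.59571578 rad
x = r_b·(cos φ + φ·sin φ) = 59.589955
y = r_b·(sin φ − φ·cos φ) = 3.487148

x=59.589955 y=3.487148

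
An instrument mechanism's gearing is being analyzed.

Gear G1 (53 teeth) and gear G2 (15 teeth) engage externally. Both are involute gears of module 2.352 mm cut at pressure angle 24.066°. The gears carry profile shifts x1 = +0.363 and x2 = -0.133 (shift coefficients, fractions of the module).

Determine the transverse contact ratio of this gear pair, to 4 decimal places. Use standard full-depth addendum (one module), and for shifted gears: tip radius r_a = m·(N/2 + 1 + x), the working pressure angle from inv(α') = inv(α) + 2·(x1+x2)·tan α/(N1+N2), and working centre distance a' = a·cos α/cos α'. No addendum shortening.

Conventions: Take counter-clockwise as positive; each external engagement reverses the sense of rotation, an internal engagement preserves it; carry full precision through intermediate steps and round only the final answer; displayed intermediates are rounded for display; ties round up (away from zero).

1.4685

topology: single-mesh involute geometry — m = 2.352, 53T/15T pair
base radii: r_b1 = 56.910221, r_b2 = 16.106666
tip radii: r_a1 = 65.533776, r_a2 = 19.679184
inv(α') = inv(24.066°) + 2·(+0.363-0.133)·tan α/(53+15) = 0.02959990  ⇒  α' = 24.90062°
a' = a·cos α / cos α' = 79.9680·cos 24.066°/cos 24.90062° = 80.500234
action lengths: √(r_a1²−r_b1²) = 32.494654, √(r_a2²−r_b2²) = 11.306882
base pitch p_b = π·m·cos α = 6.746745
CR = (32.494654 + 11.306882 − 80.500234·sin 24.90062°)/6.746745 = 1.468451
contact ratio ≈ 1.4685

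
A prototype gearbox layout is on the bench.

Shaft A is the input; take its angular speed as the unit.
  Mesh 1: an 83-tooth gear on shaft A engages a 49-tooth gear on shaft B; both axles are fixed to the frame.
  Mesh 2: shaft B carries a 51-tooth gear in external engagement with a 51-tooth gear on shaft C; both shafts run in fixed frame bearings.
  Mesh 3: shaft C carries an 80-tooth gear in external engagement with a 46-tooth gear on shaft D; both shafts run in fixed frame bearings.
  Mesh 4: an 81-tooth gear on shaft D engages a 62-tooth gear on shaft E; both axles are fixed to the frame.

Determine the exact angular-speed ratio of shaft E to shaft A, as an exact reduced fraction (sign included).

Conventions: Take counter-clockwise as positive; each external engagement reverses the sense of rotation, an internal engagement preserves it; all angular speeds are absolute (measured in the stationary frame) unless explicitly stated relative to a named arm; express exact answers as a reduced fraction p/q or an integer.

class = fixed-axis compound train [4 meshes; 4 ratios multiply, 4 sense flips]
mesh 1 [83T→49T]: running ratio 83/49, sense −
mesh 2 [51T→51T]: running ratio 83/49, sense +
mesh 3 [80T→46T]: running ratio 3320/1127, sense −
mesh 4 [81T→62T]: running ratio 134460/34937, sense +
ω_out/ω_in = 134460/34937

134460/34937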